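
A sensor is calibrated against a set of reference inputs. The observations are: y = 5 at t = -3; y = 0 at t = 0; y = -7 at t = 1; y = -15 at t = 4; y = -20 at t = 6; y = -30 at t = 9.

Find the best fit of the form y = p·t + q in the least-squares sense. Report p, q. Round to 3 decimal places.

From the data, Σt·t = 143, Σt = 17, Σ1 = 6.
And Σt·y = -472, Σy = -67.
So XᵀX·[p, q]ᵀ = Xᵀy: [[143, 17]; [17, 6]]·[p, q]ᵀ = [-472, -67]ᵀ.
Eliminating q: 6·(row 1) − 17·(row 2) gives 569·p = 6·(-472) − 17·(-67) = -1693, so p = -1693/569.
Then q = ((-67) − 17·(-1693/569))/6 = -1557/569.

p = -2.975, q = -2.736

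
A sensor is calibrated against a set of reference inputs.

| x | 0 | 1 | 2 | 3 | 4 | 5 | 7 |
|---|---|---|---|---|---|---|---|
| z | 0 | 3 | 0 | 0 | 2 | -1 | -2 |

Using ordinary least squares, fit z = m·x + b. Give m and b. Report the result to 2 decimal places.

Normal-equation sums: Σx·x = 104, Σx = 22, Σ1 = 7.
And Σx·z = -8, Σz = 2.
MᵀM·[m, b]ᵀ = Mᵀz becomes [[104, 22]; [22, 7]]·[m, b]ᵀ = [-8, 2]ᵀ.
Δ = 104·7 − 22² = 244.
m = ((-8)·7 − 22·2)/244 = -25/61; b = (104·2 − 22·(-8))/244 = 96/61.

m = -0.41, b = 1.57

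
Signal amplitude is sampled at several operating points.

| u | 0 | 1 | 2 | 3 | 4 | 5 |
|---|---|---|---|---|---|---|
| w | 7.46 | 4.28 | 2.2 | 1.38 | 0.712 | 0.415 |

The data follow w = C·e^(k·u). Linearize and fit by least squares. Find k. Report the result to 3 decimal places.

k = -0.580

Linearized form: ln w = k·u + ln C. From the 6 transformed points,
Sums: Σu = 15.0000, Σ(u)² = 55.0000, Σln w = 3.3549, Σu·ln w = -1.7590.
Normal system: [[55.0000, 15.0000]; [15.0000, 6]]·[k, ln C]ᵀ = [-1.7590, 3.3549]ᵀ.
Slope k = (n·Σu·ln w − Σu·Σln w)/(n·Σ(u)² − (Σu)²) = (6·-1.7590 − 15.0000·3.3549)/105.0000 = -0.57978; ln C = (Σln w − k·Σu)/n = 2.00861.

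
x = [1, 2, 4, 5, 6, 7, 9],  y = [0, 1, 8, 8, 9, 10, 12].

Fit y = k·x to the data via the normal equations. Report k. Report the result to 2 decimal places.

k = 1.44

From the data, Σx·x = 212.
Moment sums: Σx·y = 306.
MᵀM·[k]ᵀ = Mᵀy becomes [[212]]·[k]ᵀ = [306]ᵀ.
Hence k = 306 / 212 ≈ 1.4434.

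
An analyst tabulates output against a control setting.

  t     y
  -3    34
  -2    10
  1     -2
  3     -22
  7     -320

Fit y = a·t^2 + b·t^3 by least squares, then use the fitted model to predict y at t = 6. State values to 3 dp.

The normal system AᵀA·[a, b]ᵀ = Aᵀy is [[2580, 16776]; [16776, 119172]]·[a, b]ᵀ = [-15534, -111354]ᵀ.
Δ = 2580·119172 − 16776² = 26029584.
a = ((-15534)·119172 − 16776·(-111354))/26029584 = 234123/361522; b = (2580·(-111354) − 16776·(-15534))/26029584 = -370763/361522.
At t = 6: ŷ = (234123/361522)·(36) + (-370763/361522)·(216) = -35828190/180761.

ŷ = -198.208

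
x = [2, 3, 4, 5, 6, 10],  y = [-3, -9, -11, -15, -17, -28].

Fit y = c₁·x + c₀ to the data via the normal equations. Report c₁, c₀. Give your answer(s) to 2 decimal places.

From the data, Σx·x = 190, Σx = 30, Σ1 = 6.
Moment sums: Σx·y = -534, Σy = -83.
So AᵀA·[c₁, c₀]ᵀ = Aᵀy: [[190, 30]; [30, 6]]·[c₁, c₀]ᵀ = [-534, -83]ᵀ.
Δ = 190·6 − 30² = 240.
c₁ = ((-534)·6 − 30·(-83))/240 = -119/40; c₀ = (190·(-83) − 30·(-534))/240 = 25/24.

c₁ = -2.98, c₀ = 1.04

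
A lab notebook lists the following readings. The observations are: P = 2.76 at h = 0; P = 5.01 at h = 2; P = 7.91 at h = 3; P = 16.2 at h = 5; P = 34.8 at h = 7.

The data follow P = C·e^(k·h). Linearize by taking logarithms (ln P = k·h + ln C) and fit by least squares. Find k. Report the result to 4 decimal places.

k = 0.3664

Let Y = ln P. Fitting Y = k·h + ln C by least squares:
Sums: Σh = 17.0000, Σ(h)² = 87.0000, Σln P = 11.0294, Σh·ln P = 48.1996.
Normal system: [[87.0000, 17.0000]; [17.0000, 5]]·[k, ln C]ᵀ = [48.1996, 11.0294]ᵀ.
Solving (det = 146.0000): k = 0.36642, ln C = 0.96004.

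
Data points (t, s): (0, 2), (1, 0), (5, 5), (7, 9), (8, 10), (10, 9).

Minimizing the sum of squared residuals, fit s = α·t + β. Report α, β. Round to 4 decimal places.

The normal equations are: 239·α + 31·β = 258;  31·α + 6·β = 35.
det = 239·6 − 31² = 473.
α = (258·6 − 31·35)/473 = 463/473; β = (239·35 − 31·258)/473 = 367/473.

α = 0.9789, β = 0.7759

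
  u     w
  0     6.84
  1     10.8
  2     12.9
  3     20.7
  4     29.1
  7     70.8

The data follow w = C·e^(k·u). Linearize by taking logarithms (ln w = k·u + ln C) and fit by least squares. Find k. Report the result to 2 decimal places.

Let Y = ln w. Fitting Y = k·u + ln C by least squares:
Over the data: Σu = 17.0000, Σ(u)² = 79.0000, Σln w = 17.5203, Σu·ln w = 59.8864.
Normal system: [[79.0000, 17.0000]; [17.0000, 6]]·[k, ln C]ᵀ = [59.8864, 17.5203]ᵀ.
Solving (det = 185.0000): k = 0.33229, ln C = 1.97857.

k = 0.33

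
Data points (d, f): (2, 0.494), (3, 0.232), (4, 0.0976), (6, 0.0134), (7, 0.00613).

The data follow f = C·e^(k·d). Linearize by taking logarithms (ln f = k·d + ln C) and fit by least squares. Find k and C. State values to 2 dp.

Let Y = ln f. Fitting Y = k·d + ln C by least squares:
Σd = 22.0000, Σ(d)² = 114.0000, Σln f = -13.9002, Σd·ln f = -76.6379.
Normal system: [[114.0000, 22.0000]; [22.0000, 5]]·[k, ln C]ᵀ = [-76.6379, -13.9002]ᵀ.
Slope k = (n·Σd·ln f − Σd·Σln f)/(n·Σ(d)² − (Σd)²) = (5·-76.6379 − 22.0000·-13.9002)/86.0000 = -0.89983; ln C = (Σln f − k·Σd)/n = 1.17924, so C = exp(1.17924) = 3.25189.

k = -0.90, C = 3.25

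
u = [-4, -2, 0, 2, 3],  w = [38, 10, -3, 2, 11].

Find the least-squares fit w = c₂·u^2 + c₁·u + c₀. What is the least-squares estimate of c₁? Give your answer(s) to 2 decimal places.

c₁ = -1.82

Compute the Gram sums: Σu^2·u^2 = 369, Σu^2·u = -37, Σu^2 = 33, Σu·u = 33, Σu = -1, Σ1 = 5.
Right-hand side: Σu^2·w = 755, Σu·w = -135, Σw = 58.
Normal equations: [[369, -37, 33]; [-37, 33, -1]; [33, -1, 5]]·[c₂, c₁, c₀]ᵀ = [755, -135, 58]ᵀ.
Inverting the 3×3 Gram matrix, [c₂, c₁, c₀]ᵀ = [10571/5044, -9179/5044, -6547/2522]ᵀ.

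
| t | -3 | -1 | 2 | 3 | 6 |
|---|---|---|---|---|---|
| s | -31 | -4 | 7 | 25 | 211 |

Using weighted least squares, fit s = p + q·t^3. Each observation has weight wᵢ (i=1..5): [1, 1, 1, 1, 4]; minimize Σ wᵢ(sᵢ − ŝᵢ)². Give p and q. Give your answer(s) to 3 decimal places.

p = -2.578, q = 0.989

AᵀWA·[p, q]ᵀ = AᵀWs reads: 8·p + 871·q = 841;  871·p + 188147·q = 183876.
Δ = 8·188147 − 871² = 746535.
p = (841·188147 − 871·183876)/746535 = -1924369/746535; q = (8·183876 − 871·841)/746535 = 738497/746535.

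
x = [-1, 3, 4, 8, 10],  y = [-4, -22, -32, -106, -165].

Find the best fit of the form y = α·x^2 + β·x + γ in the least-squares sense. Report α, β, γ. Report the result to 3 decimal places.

α = -1.493, β = -1.049, γ = -4.021

Normal-equation sums: Σx^2·x^2 = 14434, Σx^2·x = 1602, Σx^2 = 190, Σx·x = 190, Σx = 24, Σ1 = 5.
Moment sums: Σx^2·y = -23998, Σx·y = -2688, Σy = -329.
Inverting the 3×3 Gram matrix, [α, β, γ]ᵀ = [-14817/9923, -10413/9923, -39905/9923]ᵀ.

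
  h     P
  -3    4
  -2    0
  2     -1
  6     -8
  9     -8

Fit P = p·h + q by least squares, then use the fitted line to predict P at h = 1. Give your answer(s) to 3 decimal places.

With design matrix M, MᵀM = [[134, 12]; [12, 5]] and MᵀP = [-134, -13]ᵀ.
det = 134·5 − 12² = 526.
p = ((-134)·5 − 12·(-13))/526 = -257/263; q = (134·(-13) − 12·(-134))/526 = -67/263.
At h = 1: P̂ = (-257/263)·(1) + (-67/263)·(1) = -324/263.

P̂ = -1.232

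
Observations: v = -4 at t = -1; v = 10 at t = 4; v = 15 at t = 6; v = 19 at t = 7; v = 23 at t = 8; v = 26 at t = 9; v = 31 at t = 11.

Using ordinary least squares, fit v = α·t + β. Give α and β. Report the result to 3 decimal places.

The normal system AᵀA·[α, β]ᵀ = Aᵀv is [[368, 44]; [44, 7]]·[α, β]ᵀ = [1026, 120]ᵀ.
Determinant 368·7 − 44² = 640.
α = (1026·7 − 44·120)/640 = 951/320; β = (368·120 − 44·1026)/640 = -123/80.

α = 2.972, β = -1.538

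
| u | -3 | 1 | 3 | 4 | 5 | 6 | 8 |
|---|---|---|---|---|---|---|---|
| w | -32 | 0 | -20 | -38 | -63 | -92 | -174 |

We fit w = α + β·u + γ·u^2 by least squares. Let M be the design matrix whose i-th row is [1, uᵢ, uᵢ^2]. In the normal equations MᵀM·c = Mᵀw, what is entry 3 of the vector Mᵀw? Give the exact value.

Entry 3 ↔ basis u^2, so (Mᵀw)_{3} = Σᵢ (u^2)·wᵢ = (9)·(-32) + (1)·(0) + (9)·(-20) + (16)·(-38) + (25)·(-63) + (36)·(-92) + (64)·(-174) = -17099.

-17099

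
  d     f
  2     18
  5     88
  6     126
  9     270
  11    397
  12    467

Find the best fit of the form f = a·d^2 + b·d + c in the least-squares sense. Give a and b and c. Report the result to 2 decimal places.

a = 3.01, b = 2.89, c = -0.31

From the data, Σd^2·d^2 = 43875, Σd^2·d = 4137, Σd^2 = 411, Σd·d = 411, Σd = 45, Σ1 = 6.
For Aᵀf: Σd^2·f = 143963, Σd·f = 13633, Σf = 1366.
Normal equations: [[43875, 4137, 411]; [4137, 411, 45]; [411, 45, 6]]·[a, b, c]ᵀ = [143963, 13633, 1366]ᵀ.
Inverting the 3×3 Gram matrix, [a, b, c]ᵀ = [7287/2420, 21013/7260, -554/1815]ᵀ.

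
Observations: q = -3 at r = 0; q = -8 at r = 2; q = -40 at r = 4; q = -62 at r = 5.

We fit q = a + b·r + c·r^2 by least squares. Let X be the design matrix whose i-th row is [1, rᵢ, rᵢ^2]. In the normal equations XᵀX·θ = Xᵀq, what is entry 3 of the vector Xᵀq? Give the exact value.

Entry 3 ↔ basis r^2, so (Xᵀq)_{3} = Σᵢ (r^2)·qᵢ = (0)·(-3) + (4)·(-8) + (16)·(-40) + (25)·(-62) = -2222.

-2222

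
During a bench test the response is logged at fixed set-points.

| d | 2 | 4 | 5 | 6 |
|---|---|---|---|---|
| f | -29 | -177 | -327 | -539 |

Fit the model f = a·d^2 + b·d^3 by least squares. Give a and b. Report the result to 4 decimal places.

From the data, Σd^2·d^2 = 2193, Σd^2·d^3 = 11957, Σd^3·d^3 = 66441.
Moment sums: Σd^2·f = -30527, Σd^3·f = -168859.
MᵀM·[a, b]ᵀ = Mᵀf becomes [[2193, 11957]; [11957, 66441]]·[a, b]ᵀ = [-30527, -168859]ᵀ.
Determinant 2193·66441 − 11957² = 2735264.
a = ((-30527)·66441 − 11957·(-168859))/2735264 = -287417/85477; b = (2193·(-168859) − 11957·(-30527))/2735264 = -165514/85477.

a = -3.3625, b = -1.9364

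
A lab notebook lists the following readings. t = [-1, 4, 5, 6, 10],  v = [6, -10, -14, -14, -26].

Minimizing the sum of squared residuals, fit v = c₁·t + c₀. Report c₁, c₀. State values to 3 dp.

c₁ = -2.892, c₀ = 2.280

The normal system XᵀX·[c₁, c₀]ᵀ = Xᵀv is [[178, 24]; [24, 5]]·[c₁, c₀]ᵀ = [-460, -58]ᵀ.
det = 178·5 − 24² = 314.
c₁ = ((-460)·5 − 24·(-58))/314 = -454/157; c₀ = (178·(-58) − 24·(-460))/314 = 358/157.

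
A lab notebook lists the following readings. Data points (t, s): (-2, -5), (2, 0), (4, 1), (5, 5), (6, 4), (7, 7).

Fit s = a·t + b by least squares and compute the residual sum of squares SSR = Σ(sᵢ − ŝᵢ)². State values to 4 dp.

SSR = 5.3000

AᵀA·[a, b]ᵀ = Aᵀs reads: 134·a + 22·b = 112;  22·a + 6·b = 12.
Eliminating b: 6·(row 1) − 22·(row 2) gives 320·a = 6·112 − 22·12 = 408, so a = 51/40.
Then b = (12 − 22·(51/40))/6 = -107/40.
Residuals: 9/40, 1/8, -57/40, 13/10, -39/40, 3/4; SSR = 53/10.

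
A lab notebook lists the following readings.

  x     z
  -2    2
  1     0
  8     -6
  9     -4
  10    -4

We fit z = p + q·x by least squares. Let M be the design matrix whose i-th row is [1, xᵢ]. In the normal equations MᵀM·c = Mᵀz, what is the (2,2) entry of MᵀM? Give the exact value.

250

Row 2 ↔ basis x, column 2 ↔ basis x, so (MᵀM)_{2,2} = Σᵢ (x)·(x) = (-2)·(-2) + (1)·(1) + (8)·(8) + (9)·(9) + (10)·(10) = 250.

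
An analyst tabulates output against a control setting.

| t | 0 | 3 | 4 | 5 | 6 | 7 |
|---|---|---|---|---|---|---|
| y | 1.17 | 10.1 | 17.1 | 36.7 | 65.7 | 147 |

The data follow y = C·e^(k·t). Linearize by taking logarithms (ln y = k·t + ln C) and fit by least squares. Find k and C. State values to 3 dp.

k = 0.681, C = 1.195

With ln yᵢ as the transformed response and tᵢ as the regressor:
Σt = 25.0000, Σ(t)² = 135.0000, Σln y = 18.0869, Σt·ln y = 96.3514.
Normal system: [[135.0000, 25.0000]; [25.0000, 6]]·[k, ln C]ᵀ = [96.3514, 18.0869]ᵀ.
Δ = 135.0000·6 − (25.0000)² = 185.0000; k = (96.3514·6 − 25.0000·18.0869)/185.0000 = 0.68073, ln C = (135.0000·18.0869 − 25.0000·96.3514)/185.0000 = 0.17810, so C = exp(0.17810) = 1.19495.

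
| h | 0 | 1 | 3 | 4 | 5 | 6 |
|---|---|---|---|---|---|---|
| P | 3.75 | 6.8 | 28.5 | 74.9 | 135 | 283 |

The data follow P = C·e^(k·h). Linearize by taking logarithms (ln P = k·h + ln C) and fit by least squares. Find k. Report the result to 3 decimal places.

Let Y = ln P. Fitting Y = k·h + ln C by least squares:
Σh = 19.0000, Σ(h)² = 87.0000, Σln P = 21.4555, Σh·ln P = 87.6303.
Equations: 87.0000·k + 19.0000·ln C = 87.6303;  19.0000·k + 6·ln C = 21.4555.
Slope k = (n·Σh·ln P − Σh·Σln P)/(n·Σ(h)² − (Σh)²) = (6·87.6303 − 19.0000·21.4555)/161.0000 = 0.73372; ln C = (Σln P − k·Σh)/n = 1.25248.

k = 0.734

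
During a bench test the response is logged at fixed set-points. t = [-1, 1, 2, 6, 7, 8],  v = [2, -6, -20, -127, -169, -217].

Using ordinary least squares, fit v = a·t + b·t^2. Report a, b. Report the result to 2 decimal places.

With design matrix X, XᵀX = [[155, 1079]; [1079, 7811]] and Xᵀv = [-3729, -26825]ᵀ.
Δ = 155·7811 − 1079² = 46464.
a = ((-3729)·7811 − 1079·(-26825))/46464 = -45761/11616; b = (155·(-26825) − 1079·(-3729))/46464 = -33571/11616.

a = -3.94, b = -2.89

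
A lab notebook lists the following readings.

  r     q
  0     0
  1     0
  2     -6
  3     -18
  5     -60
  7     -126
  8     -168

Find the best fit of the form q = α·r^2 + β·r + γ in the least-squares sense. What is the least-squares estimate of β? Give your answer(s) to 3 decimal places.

With design matrix A, AᵀA = [[7220, 1016, 152]; [1016, 152, 26]; [152, 26, 7]] and Aᵀq = [-18612, -2592, -378]ᵀ.
Solving the 3×3 system (Gaussian elimination) gives α = -3, β = 3, γ = 0.

β = 3.000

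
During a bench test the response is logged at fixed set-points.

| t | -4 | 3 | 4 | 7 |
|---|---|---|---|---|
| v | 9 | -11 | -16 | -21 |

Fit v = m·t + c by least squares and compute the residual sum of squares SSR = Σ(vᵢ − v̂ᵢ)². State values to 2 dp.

Sums needed: Σt·t = 90, Σt = 10, Σ1 = 4.
Moment sums: Σt·v = -280, Σv = -39.
XᵀX·[m, c]ᵀ = Xᵀv becomes [[90, 10]; [10, 4]]·[m, c]ᵀ = [-280, -39]ᵀ.
Eliminating c: 4·(row 1) − 10·(row 2) gives 260·m = 4·(-280) − 10·(-39) = -730, so m = -73/26.
Then c = ((-39) − 10·(-73/26))/4 = -71/26.
Residuals: 1/2, 2/13, -53/26, 18/13; SSR = 165/26.

SSR = 6.35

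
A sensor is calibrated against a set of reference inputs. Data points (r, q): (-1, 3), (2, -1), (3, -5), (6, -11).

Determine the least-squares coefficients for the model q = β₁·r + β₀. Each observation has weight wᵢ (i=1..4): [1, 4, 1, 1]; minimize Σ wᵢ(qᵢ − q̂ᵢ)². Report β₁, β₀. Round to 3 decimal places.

The normal equations are: 62·β₁ + 16·β₀ = -92;  16·β₁ + 7·β₀ = -17.
(Σwᵢ·r·r = 62, Σwᵢ·r = 16, Σwᵢ·1 = 7, Σwᵢ·r·q = -92, Σwᵢ·q = -17.)
Eliminating β₀: 7·(row 1) − 16·(row 2) gives 178·β₁ = 7·(-92) − 16·(-17) = -372, so β₁ = -186/89.
Then β₀ = ((-17) − 16·(-186/89))/7 = 209/89.

β₁ = -2.090, β₀ = 2.348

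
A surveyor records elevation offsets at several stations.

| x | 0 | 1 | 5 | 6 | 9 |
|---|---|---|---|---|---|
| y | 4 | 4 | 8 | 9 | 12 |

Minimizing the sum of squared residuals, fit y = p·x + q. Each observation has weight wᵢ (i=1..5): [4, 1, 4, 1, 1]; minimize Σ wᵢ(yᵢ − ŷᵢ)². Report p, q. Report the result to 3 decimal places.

p = 0.869, q = 3.791

Forming AᵀWA = [[218, 36]; [36, 11]] and AᵀWy = [326, 73]ᵀ gives AᵀWA·[p, q]ᵀ = AᵀWy.
Eliminating q: 11·(row 1) − 36·(row 2) gives 1102·p = 11·326 − 36·73 = 958, so p = 479/551.
Then q = (73 − 36·(479/551))/11 = 2089/551.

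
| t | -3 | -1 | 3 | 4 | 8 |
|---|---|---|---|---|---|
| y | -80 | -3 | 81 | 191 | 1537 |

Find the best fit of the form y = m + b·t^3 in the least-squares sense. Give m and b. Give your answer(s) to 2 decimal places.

Normal-equation sums: Σ1 = 5, Σt^3 = 575, Σt^3·t^3 = 267699.
Right-hand side: Σy = 1726, Σt^3·y = 803518.
Δ = 5·267699 − 575² = 1007870.
m = (1726·267699 − 575·803518)/1007870 = 12812/503935; b = (5·803518 − 575·1726)/1007870 = 302514/100787.

m = 0.03, b = 3.00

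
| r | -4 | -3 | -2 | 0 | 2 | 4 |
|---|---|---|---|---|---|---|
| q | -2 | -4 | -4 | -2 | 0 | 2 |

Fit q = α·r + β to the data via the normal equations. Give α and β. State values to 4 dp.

α = 0.6526, β = -1.3404

Compute the Gram sums: Σr·r = 49, Σr = -3, Σ1 = 6.
Moment sums: Σr·q = 36, Σq = -10.
Determinant 49·6 − (-3)² = 285.
α = (36·6 − (-3)·(-10))/285 = 62/95; β = (49·(-10) − (-3)·36)/285 = -382/285.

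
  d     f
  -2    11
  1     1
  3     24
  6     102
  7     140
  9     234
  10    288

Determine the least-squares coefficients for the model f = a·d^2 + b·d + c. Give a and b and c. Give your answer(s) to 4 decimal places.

MᵀM·[a, b, c]ᵀ = Mᵀf reads: 20356·a + 2308·b + 280·c = 58547;  2308·a + 280·b + 34·c = 6629;  280·a + 34·b + 7·c = 800.
Inverting the 3×3 Gram matrix, [a, b, c]ᵀ = [7267/2478, -227/708, -1207/826]ᵀ.

a = 2.9326, b = -0.3206, c = -1.4613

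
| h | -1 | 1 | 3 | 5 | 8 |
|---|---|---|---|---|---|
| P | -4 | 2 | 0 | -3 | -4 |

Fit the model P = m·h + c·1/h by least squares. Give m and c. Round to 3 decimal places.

m = -0.591, c = 3.626

Setting ∂/∂m … = 0 gives: 100·m + 5·c = -41;  5·m + (31201/14400)·c = 49/10.
Eliminating c: (31201/14400)·(row 1) − 5·(row 2) gives (27601/144)·m = (31201/14400)·(-41) − 5·(49/10) = -1632041/14400, so m = -1632041/2760100.
Then c = ((49/10) − 5·(-1632041/2760100))/(31201/14400) = 100080/27601.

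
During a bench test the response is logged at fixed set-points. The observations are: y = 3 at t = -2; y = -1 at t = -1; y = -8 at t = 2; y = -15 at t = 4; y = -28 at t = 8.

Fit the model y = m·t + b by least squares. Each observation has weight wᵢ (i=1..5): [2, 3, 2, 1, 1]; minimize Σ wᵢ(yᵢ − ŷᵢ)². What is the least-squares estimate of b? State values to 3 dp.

b = -3.233

From the data, Σwᵢ·t·t = 99, Σwᵢ·t = 9, Σwᵢ·1 = 9.
Moment sums: Σwᵢ·t·y = -325, Σwᵢ·y = -56.
Eliminating b: 9·(row 1) − 9·(row 2) gives 810·m = 9·(-325) − 9·(-56) = -2421, so m = -269/90.
Then b = ((-56) − 9·(-269/90))/9 = -97/30.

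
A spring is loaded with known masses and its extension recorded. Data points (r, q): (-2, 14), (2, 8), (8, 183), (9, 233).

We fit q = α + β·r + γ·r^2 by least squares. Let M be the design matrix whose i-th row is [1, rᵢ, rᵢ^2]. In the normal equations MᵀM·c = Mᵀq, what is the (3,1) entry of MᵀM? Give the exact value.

153

Row 3 ↔ basis r^2, column 1 ↔ basis 1, so (MᵀM)_{3,1} = Σᵢ r^2 = (4)·(1) + (4)·(1) + (64)·(1) + (81)·(1) = 153.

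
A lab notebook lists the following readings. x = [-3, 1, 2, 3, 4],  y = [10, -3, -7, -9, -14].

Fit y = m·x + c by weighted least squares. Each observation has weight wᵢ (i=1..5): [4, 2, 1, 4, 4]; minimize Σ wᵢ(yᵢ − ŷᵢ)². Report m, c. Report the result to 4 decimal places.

m = -3.3410, c = 0.1214

AᵀWA·[m, c]ᵀ = AᵀWy reads: 142·m + 20·c = -472;  20·m + 15·c = -65.
det = 142·15 − 20² = 1730.
m = ((-472)·15 − 20·(-65))/1730 = -578/173; c = (142·(-65) − 20·(-472))/1730 = 21/173.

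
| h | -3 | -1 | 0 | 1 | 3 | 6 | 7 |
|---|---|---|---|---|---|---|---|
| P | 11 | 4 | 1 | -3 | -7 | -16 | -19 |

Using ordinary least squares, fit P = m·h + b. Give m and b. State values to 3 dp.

From the data, Σh·h = 105, Σh = 13, Σ1 = 7.
And Σh·P = -290, ΣP = -29.
MᵀM·[m, b]ᵀ = MᵀP becomes [[105, 13]; [13, 7]]·[m, b]ᵀ = [-290, -29]ᵀ.
Determinant 105·7 − 13² = 566.
m = ((-290)·7 − 13·(-29))/566 = -1653/566; b = (105·(-29) − 13·(-290))/566 = 725/566.

m = -2.920, b = 1.281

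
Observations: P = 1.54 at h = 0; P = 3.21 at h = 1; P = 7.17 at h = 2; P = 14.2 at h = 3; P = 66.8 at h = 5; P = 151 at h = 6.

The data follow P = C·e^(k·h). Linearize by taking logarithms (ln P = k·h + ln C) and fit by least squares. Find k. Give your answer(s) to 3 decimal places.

k = 0.761

Taking logs, ln P = k·h + ln C, so regress ln P on h.
XᵀX = [[75.0000, 17.0000]; [17.0000, 6]], rhs = [64.1780, 15.4402]ᵀ  (here Σh = 17.0000, Σ(h)² = 75.0000, Σln P = 15.4402, Σh·ln P = 64.1780).
Slope k = (n·Σh·ln P − Σh·Σln P)/(n·Σ(h)² − (Σh)²) = (6·64.1780 − 17.0000·15.4402)/161.0000 = 0.76140; ln C = (Σln P − k·Σh)/n = 0.41607.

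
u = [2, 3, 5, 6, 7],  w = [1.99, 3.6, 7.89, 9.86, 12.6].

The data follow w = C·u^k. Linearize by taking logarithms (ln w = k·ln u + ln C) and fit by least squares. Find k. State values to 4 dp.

Let Y = ln w. Fitting Y = k·ln u + ln C by least squares:
Σln u = 7.1389, Σ(ln u)² = 11.2747, Σln w = 8.8568, Σln u·ln w = 14.2394.
Equations: 11.2747·k + 7.1389·ln C = 14.2394;  7.1389·k + 5·ln C = 8.8568.
Δ = 11.2747·5 − (7.1389)² = 5.4099; k = (14.2394·5 − 7.1389·8.8568)/5.4099 = 1.47311, ln C = (11.2747·8.8568 − 7.1389·14.2394)/5.4099 = -0.33190.

k = 1.4731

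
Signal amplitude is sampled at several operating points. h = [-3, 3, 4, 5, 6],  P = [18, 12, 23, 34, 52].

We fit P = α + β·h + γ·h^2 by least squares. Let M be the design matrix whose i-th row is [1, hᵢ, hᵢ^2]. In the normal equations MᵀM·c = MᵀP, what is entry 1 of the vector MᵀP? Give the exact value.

139

Entry 1 ↔ basis 1, so (MᵀP)_{1} = Σᵢ Pᵢ = (1)·(18) + (1)·(12) + (1)·(23) + (1)·(34) + (1)·(52) = 139.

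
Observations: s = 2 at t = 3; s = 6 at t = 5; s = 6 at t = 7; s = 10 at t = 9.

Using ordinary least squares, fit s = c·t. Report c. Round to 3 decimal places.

Forming XᵀX = [[164]] and Xᵀs = [168]ᵀ gives XᵀX·[c]ᵀ = Xᵀs.
Hence c = 168 / 164 ≈ 1.02439.

c = 1.024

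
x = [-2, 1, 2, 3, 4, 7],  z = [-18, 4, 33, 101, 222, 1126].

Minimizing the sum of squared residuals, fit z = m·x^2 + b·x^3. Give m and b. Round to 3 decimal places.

With design matrix M, MᵀM = [[2771, 18075]; [18075, 122603]] and Mᵀz = [59699, 403565]ᵀ.
Eliminating b: 122603·(row 1) − 18075·(row 2) gives 13027288·m = 122603·59699 − 18075·403565 = 24839122, so m = 12419561/6513644.
Then b = (403565 − 18075·(12419561/6513644))/122603 = 19609595/6513644.

m = 1.907, b = 3.011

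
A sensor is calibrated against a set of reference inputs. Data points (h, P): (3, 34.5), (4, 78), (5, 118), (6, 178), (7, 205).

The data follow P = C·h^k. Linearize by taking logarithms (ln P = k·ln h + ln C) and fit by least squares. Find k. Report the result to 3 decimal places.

With ln Pᵢ as the transformed response and ln hᵢ as the regressor:
AᵀA = [[12.7160, 7.8320]; [7.8320, 5]], rhs = [37.2506, 23.1731]ᵀ  (here Σln h = 7.8320, Σ(ln h)² = 12.7160, Σln P = 23.1731, Σln h·ln P = 37.2506).
Solving (det = 2.2397): k = 2.12549, ln C = 1.30526.

k = 2.125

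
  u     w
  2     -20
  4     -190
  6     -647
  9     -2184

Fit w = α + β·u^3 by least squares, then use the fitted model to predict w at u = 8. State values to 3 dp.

ŵ = -1533.484

Sums needed: Σ1 = 4, Σu^3 = 1017, Σu^3·u^3 = 582257.
And Σw = -3041, Σu^3·w = -1744208.
MᵀM·[α, β]ᵀ = Mᵀw becomes [[4, 1017]; [1017, 582257]]·[α, β]ᵀ = [-3041, -1744208]ᵀ.
Eliminating β: 582257·(row 1) − 1017·(row 2) gives 1294739·α = 582257·(-3041) − 1017·(-1744208) = 3215999, so α = 78439/31579.
Then β = ((-1744208) − 1017·(78439/31579))/582257 = -94735/31579.
At u = 8: ŵ = (78439/31579)·(1) + (-94735/31579)·(512) = -48425881/31579.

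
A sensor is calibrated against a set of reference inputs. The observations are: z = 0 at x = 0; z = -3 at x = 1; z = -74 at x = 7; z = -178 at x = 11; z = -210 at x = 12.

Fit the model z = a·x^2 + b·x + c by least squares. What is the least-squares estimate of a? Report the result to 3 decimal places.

a = -1.386

Compute the Gram sums: Σx^2·x^2 = 37779, Σx^2·x = 3403, Σx^2 = 315, Σx·x = 315, Σx = 31, Σ1 = 5.
And Σx^2·z = -55407, Σx·z = -4999, Σz = -465.
MᵀM·[a, b, c]ᵀ = Mᵀz becomes [[37779, 3403, 315]; [3403, 315, 31]; [315, 31, 5]]·[a, b, c]ᵀ = [-55407, -4999, -465]ᵀ.
Row-reducing yields a = -86471/62372, b = -53715/62372, c = -9945/31186.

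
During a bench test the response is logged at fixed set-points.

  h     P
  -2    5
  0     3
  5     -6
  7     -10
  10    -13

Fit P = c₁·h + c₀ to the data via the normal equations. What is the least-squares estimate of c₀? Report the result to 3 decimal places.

c₀ = 2.167

Forming XᵀX = [[178, 20]; [20, 5]] and XᵀP = [-240, -21]ᵀ gives XᵀX·[c₁, c₀]ᵀ = XᵀP.
Determinant 178·5 − 20² = 490.
c₁ = ((-240)·5 − 20·(-21))/490 = -78/49; c₀ = (178·(-21) − 20·(-240))/490 = 531/245.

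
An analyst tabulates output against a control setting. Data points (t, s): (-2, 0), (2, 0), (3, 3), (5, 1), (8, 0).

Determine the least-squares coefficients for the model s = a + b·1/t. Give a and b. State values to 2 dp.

Normal-equation sums: Σ1 = 5, Σ1/t = 79/120, Σ1/t·1/t = 9601/14400.
Right-hand side: Σs = 4, Σ1/t·s = 6/5.
So XᵀX·[a, b]ᵀ = Xᵀs: [[5, 79/120]; [79/120, 9601/14400]]·[a, b]ᵀ = [4, 6/5]ᵀ.
det = 5·(9601/14400) − (79/120)² = 10441/3600.
a = (4·(9601/14400) − (79/120)·(6/5))/(10441/3600) = 6757/10441; b = (5·(6/5) − (79/120)·4)/(10441/3600) = 12120/10441.

a = 0.65, b = 1.16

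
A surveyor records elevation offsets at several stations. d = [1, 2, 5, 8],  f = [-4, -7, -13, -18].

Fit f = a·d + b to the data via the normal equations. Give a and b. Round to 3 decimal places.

a = -1.967, b = -2.633

Compute the Gram sums: Σd·d = 94, Σd = 16, Σ1 = 4.
For Aᵀf: Σd·f = -227, Σf = -42.
Determinant 94·4 − 16² = 120.
a = ((-227)·4 − 16·(-42))/120 = -59/30; b = (94·(-42) − 16·(-227))/120 = -79/30.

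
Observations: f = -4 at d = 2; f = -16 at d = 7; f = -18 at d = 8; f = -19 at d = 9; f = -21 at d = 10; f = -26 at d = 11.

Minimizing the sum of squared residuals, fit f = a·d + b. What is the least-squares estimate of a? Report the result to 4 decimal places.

The normal system MᵀM·[a, b]ᵀ = Mᵀf is [[419, 47]; [47, 6]]·[a, b]ᵀ = [-931, -104]ᵀ.
Eliminating b: 6·(row 1) − 47·(row 2) gives 305·a = 6·(-931) − 47·(-104) = -698, so a = -698/305.
Then b = ((-104) − 47·(-698/305))/6 = 181/305.

a = -2.2885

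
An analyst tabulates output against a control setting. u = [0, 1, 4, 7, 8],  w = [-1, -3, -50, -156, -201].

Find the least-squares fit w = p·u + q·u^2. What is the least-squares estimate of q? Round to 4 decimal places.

With design matrix A, AᵀA = [[130, 920]; [920, 6754]] and Aᵀw = [-2903, -21311]ᵀ.
Eliminating q: 6754·(row 1) − 920·(row 2) gives 31620·p = 6754·(-2903) − 920·(-21311) = -742, so p = -371/15810.
Then q = ((-21311) − 920·(-371/15810))/6754 = -9967/3162.

q = -3.1521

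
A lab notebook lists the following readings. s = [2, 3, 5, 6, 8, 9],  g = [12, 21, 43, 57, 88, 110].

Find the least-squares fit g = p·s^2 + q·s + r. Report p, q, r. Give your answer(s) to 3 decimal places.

p = 0.917, q = 3.717, r = 1.267

Sums needed: Σs^2·s^2 = 12675, Σs^2·s = 1617, Σs^2 = 219, Σs·s = 219, Σs = 33, Σ1 = 6.
For Xᵀg: Σs^2·g = 17906, Σs·g = 2338, Σg = 331.
Normal equations: [[12675, 1617, 219]; [1617, 219, 33]; [219, 33, 6]]·[p, q, r]ᵀ = [17906, 2338, 331]ᵀ.
Inverting the 3×3 Gram matrix, [p, q, r]ᵀ = [11/12, 223/60, 19/15]ᵀ.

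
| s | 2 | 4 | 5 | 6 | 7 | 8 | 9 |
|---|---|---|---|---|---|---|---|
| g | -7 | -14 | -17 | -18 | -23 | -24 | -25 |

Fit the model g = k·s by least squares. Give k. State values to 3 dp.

Sums needed: Σs·s = 275.
And Σs·g = -841.
Normal equations: [[275]]·[k]ᵀ = [-841]ᵀ.
k = (-841)/275 = -3.05818.

k = -3.058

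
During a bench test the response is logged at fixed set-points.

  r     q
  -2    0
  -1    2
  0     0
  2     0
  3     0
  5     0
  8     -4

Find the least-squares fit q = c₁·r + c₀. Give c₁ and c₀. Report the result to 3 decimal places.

c₁ = -0.397, c₀ = 0.565

AᵀA·[c₁, c₀]ᵀ = Aᵀq reads: 107·c₁ + 15·c₀ = -34;  15·c₁ + 7·c₀ = -2.
(Σr·r = 107, Σr = 15, Σ1 = 7, Σr·q = -34, Σq = -2.)
Eliminating c₀: 7·(row 1) − 15·(row 2) gives 524·c₁ = 7·(-34) − 15·(-2) = -208, so c₁ = -52/131.
Then c₀ = ((-2) − 15·(-52/131))/7 = 74/131.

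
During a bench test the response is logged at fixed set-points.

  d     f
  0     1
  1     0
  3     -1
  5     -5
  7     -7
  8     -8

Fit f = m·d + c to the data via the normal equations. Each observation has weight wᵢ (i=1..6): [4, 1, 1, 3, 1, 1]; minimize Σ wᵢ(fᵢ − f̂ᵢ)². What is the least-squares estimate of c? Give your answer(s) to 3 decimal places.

c = 1.123

Sums needed: Σwᵢ·d·d = 198, Σwᵢ·d = 34, Σwᵢ·1 = 11.
Right-hand side: Σwᵢ·d·f = -191, Σwᵢ·f = -27.
Determinant 198·11 − 34² = 1022.
m = ((-191)·11 − 34·(-27))/1022 = -169/146; c = (198·(-27) − 34·(-191))/1022 = 82/73.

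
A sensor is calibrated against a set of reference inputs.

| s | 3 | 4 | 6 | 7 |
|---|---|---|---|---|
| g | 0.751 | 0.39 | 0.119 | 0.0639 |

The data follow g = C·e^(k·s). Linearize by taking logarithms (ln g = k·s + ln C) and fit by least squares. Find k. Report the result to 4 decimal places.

With ln gᵢ as the transformed response and sᵢ as the regressor:
Sums: Σs = 20.0000, Σ(s)² = 110.0000, Σln g = -6.1070, Σs·ln g = -36.6503.
Normal system: [[110.0000, 20.0000]; [20.0000, 4]]·[k, ln C]ᵀ = [-36.6503, -6.1070]ᵀ.
Slope k = (n·Σs·ln g − Σs·Σln g)/(n·Σ(s)² − (Σs)²) = (4·-36.6503 − 20.0000·-6.1070)/40.0000 = -0.61152; ln C = (Σln g − k·Σs)/n = 1.53084.

k = -0.6115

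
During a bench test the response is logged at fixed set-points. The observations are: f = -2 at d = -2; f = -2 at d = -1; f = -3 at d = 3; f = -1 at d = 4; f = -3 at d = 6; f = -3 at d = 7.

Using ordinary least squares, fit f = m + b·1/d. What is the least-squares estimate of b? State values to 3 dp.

b = -0.422

The normal system AᵀA·[m, b]ᵀ = Aᵀf is [[6, -17/28]; [-17/28, 10385/7056]]·[m, b]ᵀ = [-14, 23/28]ᵀ.
Determinant 6·(10385/7056) − (-17/28)² = 19903/2352.
m = ((-14)·(10385/7056) − (-17/28)·(23/28))/(19903/2352) = -141871/59709; b = (6·(23/28) − (-17/28)·(-14))/(19903/2352) = -8400/19903.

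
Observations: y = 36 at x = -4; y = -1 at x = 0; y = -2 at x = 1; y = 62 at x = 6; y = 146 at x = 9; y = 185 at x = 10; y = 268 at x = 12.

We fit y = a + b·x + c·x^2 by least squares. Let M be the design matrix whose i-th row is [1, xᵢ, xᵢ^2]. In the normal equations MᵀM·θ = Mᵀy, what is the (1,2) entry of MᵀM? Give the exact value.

Row 1 ↔ basis 1, column 2 ↔ basis x, so (MᵀM)_{1,2} = Σᵢ x = (1)·(-4) + (1)·(0) + (1)·(1) + (1)·(6) + (1)·(9) + (1)·(10) + (1)·(12) = 34.

34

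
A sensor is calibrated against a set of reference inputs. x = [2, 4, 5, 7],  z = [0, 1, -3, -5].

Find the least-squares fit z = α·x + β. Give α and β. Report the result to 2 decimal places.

α = -1.12, β = 3.27

AᵀA·[α, β]ᵀ = Aᵀz reads: 94·α + 18·β = -46;  18·α + 4·β = -7.
(Σx·x = 94, Σx = 18, Σ1 = 4, Σx·z = -46, Σz = -7.)
Eliminating β: 4·(row 1) − 18·(row 2) gives 52·α = 4·(-46) − 18·(-7) = -58, so α = -29/26.
Then β = ((-7) − 18·(-29/26))/4 = 85/26.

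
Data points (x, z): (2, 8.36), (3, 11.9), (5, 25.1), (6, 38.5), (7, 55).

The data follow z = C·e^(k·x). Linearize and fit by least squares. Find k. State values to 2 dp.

k = 0.38

Linearized form: ln z = k·x + ln C. From the 5 transformed points,
Σx = 23.0000, Σ(x)² = 123.0000, Σln z = 15.4809, Σx·ln z = 77.7462.
Equations: 123.0000·k + 23.0000·ln C = 77.7462;  23.0000·k + 5·ln C = 15.4809.
Slope k = (n·Σx·ln z − Σx·Σln z)/(n·Σ(x)² − (Σx)²) = (5·77.7462 − 23.0000·15.4809)/86.0000 = 0.37990; ln C = (Σln z − k·Σx)/n = 1.34865.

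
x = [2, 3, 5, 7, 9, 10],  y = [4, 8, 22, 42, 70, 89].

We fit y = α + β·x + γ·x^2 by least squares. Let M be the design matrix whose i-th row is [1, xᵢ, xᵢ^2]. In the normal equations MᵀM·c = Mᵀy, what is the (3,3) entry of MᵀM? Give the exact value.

19684

Row 3 ↔ basis x^2, column 3 ↔ basis x^2, so (MᵀM)_{3,3} = Σᵢ (x^2)·(x^2) = (4)·(4) + (9)·(9) + (25)·(25) + (49)·(49) + (81)·(81) + (100)·(100) = 19684.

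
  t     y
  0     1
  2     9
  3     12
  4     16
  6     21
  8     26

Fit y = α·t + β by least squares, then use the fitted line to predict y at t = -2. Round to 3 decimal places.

From the data, Σt·t = 129, Σt = 23, Σ1 = 6.
For Xᵀy: Σt·y = 452, Σy = 85.
So XᵀX·[α, β]ᵀ = Xᵀy: [[129, 23]; [23, 6]]·[α, β]ᵀ = [452, 85]ᵀ.
det = 129·6 − 23² = 245.
α = (452·6 − 23·85)/245 = 757/245; β = (129·85 − 23·452)/245 = 569/245.
At t = -2: ŷ = (757/245)·(-2) + (569/245)·(1) = -27/7.

ŷ = -3.857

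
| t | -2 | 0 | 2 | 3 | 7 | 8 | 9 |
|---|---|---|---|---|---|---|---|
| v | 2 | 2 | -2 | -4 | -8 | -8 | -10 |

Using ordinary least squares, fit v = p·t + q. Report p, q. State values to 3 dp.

From the data, Σt·t = 211, Σt = 27, Σ1 = 7.
And Σt·v = -230, Σv = -28.
Normal equations: [[211, 27]; [27, 7]]·[p, q]ᵀ = [-230, -28]ᵀ.
Δ = 211·7 − 27² = 748.
p = ((-230)·7 − 27·(-28))/748 = -427/374; q = (211·(-28) − 27·(-230))/748 = 151/374.

p = -1.142, q = 0.404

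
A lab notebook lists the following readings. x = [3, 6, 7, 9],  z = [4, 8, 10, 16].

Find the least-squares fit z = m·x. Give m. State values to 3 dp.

m = 1.566

Compute the Gram sums: Σx·x = 175.
Moment sums: Σx·z = 274.
m = 274/175 = 1.56571.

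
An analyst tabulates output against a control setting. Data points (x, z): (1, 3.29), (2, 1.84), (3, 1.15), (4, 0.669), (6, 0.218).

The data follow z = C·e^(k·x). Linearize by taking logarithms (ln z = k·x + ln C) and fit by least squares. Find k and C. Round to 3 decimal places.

k = -0.538, C = 5.615

With ln zᵢ as the transformed response and xᵢ as the regressor:
Σx = 16.0000, Σ(x)² = 66.0000, Σln z = 0.0152, Σx·ln z = -7.9177.
Equations: 66.0000·k + 16.0000·ln C = -7.9177;  16.0000·k + 5·ln C = 0.0152.
Δ = 66.0000·5 − (16.0000)² = 74.0000; k = (-7.9177·5 − 16.0000·0.0152)/74.0000 = -0.53827, ln C = (66.0000·0.0152 − 16.0000·-7.9177)/74.0000 = 1.72549, so C = exp(1.72549) = 5.61525.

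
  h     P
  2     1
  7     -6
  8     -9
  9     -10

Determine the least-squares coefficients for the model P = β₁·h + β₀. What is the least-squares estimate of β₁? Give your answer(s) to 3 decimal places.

β₁ = -1.586

The normal system MᵀM·[β₁, β₀]ᵀ = MᵀP is [[198, 26]; [26, 4]]·[β₁, β₀]ᵀ = [-202, -24]ᵀ.
Eliminating β₀: 4·(row 1) − 26·(row 2) gives 116·β₁ = 4·(-202) − 26·(-24) = -184, so β₁ = -46/29.
Then β₀ = ((-24) − 26·(-46/29))/4 = 125/29.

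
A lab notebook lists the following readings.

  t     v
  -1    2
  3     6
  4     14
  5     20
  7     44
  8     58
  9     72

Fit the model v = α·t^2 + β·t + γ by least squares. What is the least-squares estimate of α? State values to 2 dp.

α = 0.98

Normal-equation sums: Σt^2·t^2 = 14021, Σt^2·t = 1799, Σt^2 = 245, Σt·t = 245, Σt = 35, Σ1 = 7.
Right-hand side: Σt^2·v = 12480, Σt·v = 1592, Σv = 216.
Solving the 3×3 system (Gaussian elimination) gives α = 41/42, β = -29/42, γ = 1/7.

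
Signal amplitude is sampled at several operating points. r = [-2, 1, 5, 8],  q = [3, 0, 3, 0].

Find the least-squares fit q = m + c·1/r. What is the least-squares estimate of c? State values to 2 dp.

c = -1.88

Setting ∂/∂m … = 0 gives: 4·m + (33/40)·c = 6;  (33/40)·m + (2089/1600)·c = -9/10.
(Σ1 = 4, Σ1/r = 33/40, Σ1/r·1/r = 2089/1600, Σq = 6, Σ1/r·q = -9/10.)
Eliminating c: (2089/1600)·(row 1) − (33/40)·(row 2) gives (7267/1600)·m = (2089/1600)·6 − (33/40)·(-9/10) = 6861/800, so m = 13722/7267.
Then c = ((-9/10) − (33/40)·(13722/7267))/(2089/1600) = -13680/7267.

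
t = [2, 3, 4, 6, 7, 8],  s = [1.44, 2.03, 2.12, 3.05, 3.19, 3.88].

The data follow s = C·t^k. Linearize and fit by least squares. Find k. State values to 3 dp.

Linearized form: ln s = k·ln t + ln C. From the 6 transformed points,
Σln t = 8.9952, Σ(ln t)² = 14.9303, Σln s = 5.4551, Σln t·ln s = 9.1470.
Equations: 14.9303·k + 8.9952·ln C = 9.1470;  8.9952·k + 6·ln C = 5.4551.
Solving (det = 8.6686): k = 0.67055, ln C = -0.09611.

k = 0.671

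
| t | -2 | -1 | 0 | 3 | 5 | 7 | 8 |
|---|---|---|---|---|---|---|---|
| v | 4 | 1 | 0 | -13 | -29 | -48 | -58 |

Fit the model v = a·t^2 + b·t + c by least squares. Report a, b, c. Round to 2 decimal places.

a = -0.55, b = -2.92, c = -0.24

XᵀX·[a, b, c]ᵀ = Xᵀv reads: 7220·a + 998·b + 152·c = -6889;  998·a + 152·b + 20·c = -993;  152·a + 20·b + 7·c = -143.
Row-reducing yields a = -103163/189042, b = -551641/189042, c = -7605/31507.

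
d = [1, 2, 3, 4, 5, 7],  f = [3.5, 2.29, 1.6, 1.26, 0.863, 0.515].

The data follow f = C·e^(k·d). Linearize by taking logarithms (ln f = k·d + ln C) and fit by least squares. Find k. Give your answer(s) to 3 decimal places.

With ln fᵢ as the transformed response and dᵢ as the regressor:
Σd = 22.0000, Σ(d)² = 104.0000, Σln f = 1.9715, Σd·ln f = -0.1375.
Equations: 104.0000·k + 22.0000·ln C = -0.1375;  22.0000·k + 6·ln C = 1.9715.
Slope k = (n·Σd·ln f − Σd·Σln f)/(n·Σ(d)² − (Σd)²) = (6·-0.1375 − 22.0000·1.9715)/140.0000 = -0.31570; ln C = (Σln f − k·Σd)/n = 1.48615.

k = -0.316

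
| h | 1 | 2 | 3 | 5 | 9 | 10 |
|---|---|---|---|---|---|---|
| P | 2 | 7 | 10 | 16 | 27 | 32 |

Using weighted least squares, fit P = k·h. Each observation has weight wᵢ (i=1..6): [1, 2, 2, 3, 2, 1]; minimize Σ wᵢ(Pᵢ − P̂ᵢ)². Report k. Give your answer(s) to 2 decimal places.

The normal system MᵀWM·[k]ᵀ = MᵀWP is [[364]]·[k]ᵀ = [1136]ᵀ.
Hence k = 1136 / 364 ≈ 3.12088.

k = 3.12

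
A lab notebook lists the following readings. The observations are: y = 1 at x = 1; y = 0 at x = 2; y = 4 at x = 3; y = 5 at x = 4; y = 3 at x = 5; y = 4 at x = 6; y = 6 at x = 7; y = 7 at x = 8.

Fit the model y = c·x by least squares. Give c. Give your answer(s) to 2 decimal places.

Entries of AᵀA: Σx·x = 204.
Moment sums: Σx·y = 170.
Normal equations: [[204]]·[c]ᵀ = [170]ᵀ.
c = 170/204 = 0.833333.

c = 0.83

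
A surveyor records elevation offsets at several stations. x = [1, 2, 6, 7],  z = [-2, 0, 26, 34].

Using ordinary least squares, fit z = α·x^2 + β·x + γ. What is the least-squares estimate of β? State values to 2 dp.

β = 1.35

The normal system MᵀM·[α, β, γ]ᵀ = Mᵀz is [[3714, 568, 90]; [568, 90, 16]; [90, 16, 4]]·[α, β, γ]ᵀ = [2600, 392, 58]ᵀ.
Row-reducing yields α = 3/5, β = 88/65, γ = -287/65.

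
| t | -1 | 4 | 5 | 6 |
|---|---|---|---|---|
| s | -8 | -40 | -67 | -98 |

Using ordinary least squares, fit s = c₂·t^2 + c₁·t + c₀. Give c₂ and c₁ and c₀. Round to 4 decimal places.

c₂ = -3.2045, c₁ = 3.1136, c₀ = -1.6591

Entries of XᵀX: Σt^2·t^2 = 2178, Σt^2·t = 404, Σt^2 = 78, Σt·t = 78, Σt = 14, Σ1 = 4.
Moment sums: Σt^2·s = -5851, Σt·s = -1075, Σs = -213.
Inverting the 3×3 Gram matrix, [c₂, c₁, c₀]ᵀ = [-141/44, 137/44, -73/44]ᵀ.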